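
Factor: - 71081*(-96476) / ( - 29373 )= - 6857610556/29373 =- 2^2*3^( - 1 )*89^1*271^1*9791^( - 1 )*71081^1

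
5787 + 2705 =8492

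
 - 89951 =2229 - 92180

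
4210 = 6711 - 2501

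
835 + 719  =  1554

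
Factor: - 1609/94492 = - 2^(-2) *1609^1*23623^ ( - 1 ) 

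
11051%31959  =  11051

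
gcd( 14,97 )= 1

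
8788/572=169/11 =15.36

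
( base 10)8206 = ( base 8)20016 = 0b10000000001110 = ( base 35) 6og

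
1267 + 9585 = 10852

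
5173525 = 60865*85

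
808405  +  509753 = 1318158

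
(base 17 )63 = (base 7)210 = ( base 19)5a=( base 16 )69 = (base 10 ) 105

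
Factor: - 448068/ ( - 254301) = 149356/84767 = 2^2*29^( -1 )*37^(-1 )*79^ ( - 1)*37339^1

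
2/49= 2/49 = 0.04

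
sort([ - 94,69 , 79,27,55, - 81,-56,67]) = [ - 94, - 81,-56,27,55 , 67,69,79 ]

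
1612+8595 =10207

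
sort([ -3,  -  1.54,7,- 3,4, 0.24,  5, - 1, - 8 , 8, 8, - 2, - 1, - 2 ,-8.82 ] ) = [ - 8.82, - 8, - 3,-3,-2,  -  2, - 1.54, -1,-1,0.24, 4,5,7, 8, 8]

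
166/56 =83/28 = 2.96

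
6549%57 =51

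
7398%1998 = 1404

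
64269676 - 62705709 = 1563967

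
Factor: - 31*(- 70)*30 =2^2 *3^1* 5^2*7^1 *31^1 = 65100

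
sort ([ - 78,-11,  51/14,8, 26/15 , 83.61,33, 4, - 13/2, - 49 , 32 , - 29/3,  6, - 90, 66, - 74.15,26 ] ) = [ - 90, - 78,  -  74.15, - 49, -11 ,-29/3, - 13/2,  26/15,51/14 , 4,6,8 , 26,32,33 , 66, 83.61]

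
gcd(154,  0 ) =154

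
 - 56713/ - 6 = 9452+1/6 = 9452.17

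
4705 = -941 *(-5 ) 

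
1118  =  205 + 913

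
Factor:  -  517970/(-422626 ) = 258985/211313 = 5^1*51797^1*211313^(-1 ) 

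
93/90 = 1 + 1/30  =  1.03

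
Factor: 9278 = 2^1*4639^1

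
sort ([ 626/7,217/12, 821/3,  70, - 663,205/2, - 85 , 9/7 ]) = [ - 663,  -  85,9/7,217/12, 70,  626/7 , 205/2, 821/3]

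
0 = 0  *7935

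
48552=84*578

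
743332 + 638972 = 1382304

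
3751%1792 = 167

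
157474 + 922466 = 1079940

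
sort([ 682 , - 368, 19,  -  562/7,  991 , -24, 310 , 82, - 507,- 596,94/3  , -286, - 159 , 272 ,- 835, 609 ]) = [ - 835, - 596,  -  507,-368, - 286, - 159, - 562/7, - 24 , 19,  94/3, 82, 272 , 310,  609,  682,991]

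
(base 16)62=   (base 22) 4a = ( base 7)200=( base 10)98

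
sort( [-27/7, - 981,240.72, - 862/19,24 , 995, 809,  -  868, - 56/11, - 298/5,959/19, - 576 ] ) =[-981,-868, - 576, - 298/5 ,-862/19, - 56/11, - 27/7, 24, 959/19,240.72,809, 995]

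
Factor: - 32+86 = 2^1*3^3=54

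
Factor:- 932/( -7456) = 2^( - 3 ) = 1/8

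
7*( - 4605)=  -  32235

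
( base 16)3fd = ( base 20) 2b1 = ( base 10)1021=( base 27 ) 1AM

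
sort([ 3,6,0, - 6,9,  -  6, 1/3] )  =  [-6, - 6, 0,1/3,3,6,9] 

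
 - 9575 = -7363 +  - 2212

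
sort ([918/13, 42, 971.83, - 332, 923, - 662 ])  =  [ - 662, - 332, 42, 918/13, 923,971.83]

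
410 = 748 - 338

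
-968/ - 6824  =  121/853=0.14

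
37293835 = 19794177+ 17499658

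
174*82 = 14268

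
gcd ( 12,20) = 4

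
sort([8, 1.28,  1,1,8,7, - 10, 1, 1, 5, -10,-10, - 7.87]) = [ - 10,- 10,-10,-7.87, 1,1, 1, 1, 1.28,5, 7, 8, 8 ] 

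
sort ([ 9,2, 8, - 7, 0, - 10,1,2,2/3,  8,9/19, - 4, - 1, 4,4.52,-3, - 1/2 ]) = [ - 10, - 7, - 4, - 3, - 1, - 1/2 , 0,9/19, 2/3, 1, 2,2,4 , 4.52, 8  ,  8,  9] 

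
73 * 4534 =330982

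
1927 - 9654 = -7727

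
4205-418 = 3787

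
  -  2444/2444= -1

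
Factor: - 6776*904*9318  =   - 57077446272 = - 2^7*3^1*7^1*11^2*113^1*1553^1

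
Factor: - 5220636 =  - 2^2*3^1*79^1*5507^1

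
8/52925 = 8/52925=0.00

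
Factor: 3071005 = 5^1  *  7^1 * 87743^1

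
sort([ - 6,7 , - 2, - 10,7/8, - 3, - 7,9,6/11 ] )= [-10 , - 7, - 6, - 3,-2,6/11,  7/8,7,9]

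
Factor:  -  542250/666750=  - 723/889=- 3^1*7^( - 1)*127^(-1)*241^1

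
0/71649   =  0 = 0.00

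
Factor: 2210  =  2^1*5^1 * 13^1*17^1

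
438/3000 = 73/500=0.15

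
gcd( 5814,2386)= 2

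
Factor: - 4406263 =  -233^1*18911^1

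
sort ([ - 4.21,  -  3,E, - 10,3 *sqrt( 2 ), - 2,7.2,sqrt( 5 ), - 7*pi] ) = [  -  7*pi, - 10, - 4.21,-3, - 2, sqrt ( 5 ), E,3 * sqrt(2),7.2]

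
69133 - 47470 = 21663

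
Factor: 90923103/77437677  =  3^1*59^( - 1 ) * 919^1*10993^1*437501^( - 1)=   30307701/25812559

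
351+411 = 762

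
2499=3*833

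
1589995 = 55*28909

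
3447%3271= 176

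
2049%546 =411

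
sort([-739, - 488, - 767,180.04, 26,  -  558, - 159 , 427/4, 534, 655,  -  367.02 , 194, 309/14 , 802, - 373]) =[  -  767, - 739, - 558, - 488, -373, - 367.02, - 159, 309/14, 26, 427/4, 180.04 , 194, 534, 655 , 802]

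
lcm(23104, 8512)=161728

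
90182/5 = 90182/5 = 18036.40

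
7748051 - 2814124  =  4933927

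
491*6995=3434545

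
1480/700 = 2 + 4/35 = 2.11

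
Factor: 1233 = 3^2 * 137^1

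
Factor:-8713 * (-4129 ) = 35975977 = 4129^1*8713^1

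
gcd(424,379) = 1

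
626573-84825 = 541748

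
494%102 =86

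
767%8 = 7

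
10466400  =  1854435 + 8611965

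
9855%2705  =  1740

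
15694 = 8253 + 7441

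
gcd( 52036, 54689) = 1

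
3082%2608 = 474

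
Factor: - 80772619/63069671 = -7^(-1)*23^1* 43^1*701^ ( - 1)*12853^( - 1) * 81671^1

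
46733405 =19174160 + 27559245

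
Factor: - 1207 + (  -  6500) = -7707 = - 3^1*7^1*367^1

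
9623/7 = 1374  +  5/7  =  1374.71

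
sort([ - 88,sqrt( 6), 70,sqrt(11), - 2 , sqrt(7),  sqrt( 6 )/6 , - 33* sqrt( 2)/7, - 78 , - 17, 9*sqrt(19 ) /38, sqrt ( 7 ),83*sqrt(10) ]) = [ - 88, - 78, - 17, - 33*sqrt( 2)/7, - 2,sqrt( 6 )/6, 9*sqrt( 19)/38,sqrt(6), sqrt (7),  sqrt(7 ) , sqrt( 11 ),70, 83*sqrt( 10)]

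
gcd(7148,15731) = 1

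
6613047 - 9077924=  - 2464877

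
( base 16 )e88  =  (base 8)7210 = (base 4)322020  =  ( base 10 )3720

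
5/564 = 5/564 = 0.01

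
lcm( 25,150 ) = 150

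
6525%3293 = 3232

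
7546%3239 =1068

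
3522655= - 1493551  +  5016206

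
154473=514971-360498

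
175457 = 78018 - -97439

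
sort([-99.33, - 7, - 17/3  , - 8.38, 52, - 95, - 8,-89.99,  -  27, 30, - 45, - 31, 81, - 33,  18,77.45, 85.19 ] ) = [ - 99.33, - 95, - 89.99, - 45, - 33, - 31, - 27, - 8.38,-8, - 7, - 17/3,18,30,52 , 77.45, 81,  85.19 ]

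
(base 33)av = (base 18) 121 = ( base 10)361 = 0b101101001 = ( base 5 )2421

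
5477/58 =5477/58 = 94.43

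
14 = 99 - 85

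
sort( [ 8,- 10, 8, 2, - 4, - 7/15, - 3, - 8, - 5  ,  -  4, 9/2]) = [ - 10,-8, - 5, - 4 ,  -  4,  -  3, - 7/15, 2,  9/2,8, 8] 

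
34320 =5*6864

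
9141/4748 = 1 + 4393/4748 = 1.93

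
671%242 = 187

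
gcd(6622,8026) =2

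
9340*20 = 186800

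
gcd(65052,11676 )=1668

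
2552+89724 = 92276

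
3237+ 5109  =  8346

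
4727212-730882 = 3996330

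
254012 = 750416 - 496404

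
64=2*32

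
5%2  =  1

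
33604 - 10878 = 22726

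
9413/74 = 9413/74 =127.20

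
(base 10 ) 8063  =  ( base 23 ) f5d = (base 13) 3893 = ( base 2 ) 1111101111111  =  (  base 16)1f7f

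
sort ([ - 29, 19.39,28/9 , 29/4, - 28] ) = [ - 29, - 28, 28/9,29/4,  19.39] 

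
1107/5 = 1107/5  =  221.40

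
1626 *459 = 746334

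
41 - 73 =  - 32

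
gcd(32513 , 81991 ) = 13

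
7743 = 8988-1245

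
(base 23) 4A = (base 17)60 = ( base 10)102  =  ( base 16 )66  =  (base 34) 30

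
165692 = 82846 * 2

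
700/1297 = 700/1297 = 0.54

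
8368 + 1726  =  10094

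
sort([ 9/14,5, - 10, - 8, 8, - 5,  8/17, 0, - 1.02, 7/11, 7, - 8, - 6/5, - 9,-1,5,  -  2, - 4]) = [ - 10 ,-9 , - 8, - 8,- 5,-4,  -  2,-6/5, - 1.02, - 1, 0,8/17, 7/11, 9/14, 5, 5, 7, 8 ]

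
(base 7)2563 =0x3D0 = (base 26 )1be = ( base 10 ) 976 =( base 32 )UG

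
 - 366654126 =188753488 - 555407614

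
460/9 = 51 + 1/9 =51.11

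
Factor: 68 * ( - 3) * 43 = - 2^2 * 3^1*17^1 * 43^1=- 8772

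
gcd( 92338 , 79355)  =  1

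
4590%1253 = 831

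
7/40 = 7/40 = 0.17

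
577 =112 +465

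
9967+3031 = 12998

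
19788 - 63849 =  - 44061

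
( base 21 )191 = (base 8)1167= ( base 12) 447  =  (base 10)631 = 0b1001110111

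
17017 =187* 91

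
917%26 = 7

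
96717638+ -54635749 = 42081889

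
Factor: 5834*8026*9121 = 2^2 * 7^1 * 1303^1 * 2917^1 * 4013^1 = 427078821764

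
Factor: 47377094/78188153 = 2^1*37^1 * 61^( - 1 ) * 640231^1 * 1281773^ (-1 )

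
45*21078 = 948510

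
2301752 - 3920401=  - 1618649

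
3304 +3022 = 6326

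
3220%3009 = 211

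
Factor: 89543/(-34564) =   -  2^(-2 ) * 151^1*593^1 *8641^( - 1)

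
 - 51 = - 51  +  0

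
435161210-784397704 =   -  349236494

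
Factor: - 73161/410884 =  - 2^( - 2)*3^2*11^1*139^(-1 ) = - 99/556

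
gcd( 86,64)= 2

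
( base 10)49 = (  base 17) 2f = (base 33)1g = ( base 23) 23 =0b110001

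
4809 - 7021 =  - 2212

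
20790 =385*54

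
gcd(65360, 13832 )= 152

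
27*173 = 4671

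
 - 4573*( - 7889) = 36076397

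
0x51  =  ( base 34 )2D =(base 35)2b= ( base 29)2N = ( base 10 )81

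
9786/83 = 117+75/83 = 117.90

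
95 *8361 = 794295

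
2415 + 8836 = 11251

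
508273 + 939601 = 1447874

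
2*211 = 422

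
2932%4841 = 2932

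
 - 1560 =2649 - 4209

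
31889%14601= 2687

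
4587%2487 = 2100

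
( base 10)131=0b10000011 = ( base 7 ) 245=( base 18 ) 75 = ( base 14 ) 95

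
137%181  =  137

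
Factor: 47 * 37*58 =2^1*29^1*37^1 * 47^1 = 100862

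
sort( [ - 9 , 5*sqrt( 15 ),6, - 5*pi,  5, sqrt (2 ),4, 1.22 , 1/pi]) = [ - 5 *pi , - 9,  1/pi, 1.22,sqrt(2 ), 4, 5, 6, 5*sqrt(15 )] 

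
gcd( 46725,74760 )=9345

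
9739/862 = 9739/862= 11.30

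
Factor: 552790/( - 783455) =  - 110558/156691 = - 2^1 *7^1*53^1 * 149^1 *156691^( - 1)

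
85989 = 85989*1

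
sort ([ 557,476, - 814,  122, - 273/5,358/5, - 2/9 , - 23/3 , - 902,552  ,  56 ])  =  [-902 , - 814, - 273/5, - 23/3, - 2/9,  56, 358/5, 122,476,552,557 ] 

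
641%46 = 43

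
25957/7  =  3708 +1/7 =3708.14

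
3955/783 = 5 + 40/783 = 5.05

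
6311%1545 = 131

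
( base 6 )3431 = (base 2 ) 1100101011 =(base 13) 4A5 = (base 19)24d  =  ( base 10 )811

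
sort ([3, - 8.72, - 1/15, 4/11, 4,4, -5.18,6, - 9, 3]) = [ - 9,  -  8.72, - 5.18, - 1/15 , 4/11 , 3,3, 4,4 , 6 ] 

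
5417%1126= 913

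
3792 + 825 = 4617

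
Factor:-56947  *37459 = -11^1 * 31^1*47^1*167^1*797^1= -2133177673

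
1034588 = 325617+708971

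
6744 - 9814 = - 3070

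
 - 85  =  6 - 91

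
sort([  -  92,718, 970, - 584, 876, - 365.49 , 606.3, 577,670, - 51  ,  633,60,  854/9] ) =[ - 584, - 365.49, - 92, - 51, 60, 854/9,577,606.3, 633, 670,718,876,970 ]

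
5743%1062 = 433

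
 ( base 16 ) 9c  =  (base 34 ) 4K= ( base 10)156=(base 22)72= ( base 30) 56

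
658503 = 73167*9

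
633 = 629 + 4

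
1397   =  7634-6237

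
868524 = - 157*( - 5532 ) 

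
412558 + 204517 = 617075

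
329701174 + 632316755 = 962017929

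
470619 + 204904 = 675523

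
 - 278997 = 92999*(- 3 ) 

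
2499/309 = 8 + 9/103 = 8.09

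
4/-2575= - 4/2575 = - 0.00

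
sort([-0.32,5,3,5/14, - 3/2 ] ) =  [ - 3/2, -0.32,5/14, 3, 5 ]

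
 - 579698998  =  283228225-862927223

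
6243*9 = 56187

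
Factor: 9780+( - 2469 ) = 3^1*2437^1 = 7311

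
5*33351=166755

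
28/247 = 28/247= 0.11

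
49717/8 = 49717/8 = 6214.62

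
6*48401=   290406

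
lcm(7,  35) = 35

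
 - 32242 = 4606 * (- 7)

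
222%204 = 18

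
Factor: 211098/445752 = 233/492 = 2^( - 2 )* 3^( - 1 )*41^( - 1 ) * 233^1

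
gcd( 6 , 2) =2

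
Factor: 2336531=17^1 * 137443^1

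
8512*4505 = 38346560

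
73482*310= 22779420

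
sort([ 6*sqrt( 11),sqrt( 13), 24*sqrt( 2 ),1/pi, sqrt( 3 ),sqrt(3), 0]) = [ 0 , 1/pi,  sqrt(3),  sqrt( 3 ),sqrt (13 ), 6*sqrt(11),  24 *sqrt( 2 )]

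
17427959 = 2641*6599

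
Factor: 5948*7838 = 46620424 = 2^3*1487^1 * 3919^1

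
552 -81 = 471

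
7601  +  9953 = 17554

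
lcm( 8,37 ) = 296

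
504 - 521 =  - 17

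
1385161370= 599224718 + 785936652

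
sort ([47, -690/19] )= [-690/19,47 ]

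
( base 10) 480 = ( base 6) 2120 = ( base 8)740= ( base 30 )g0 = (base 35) DP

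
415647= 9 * 46183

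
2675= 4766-2091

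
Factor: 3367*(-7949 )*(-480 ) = 2^5*3^1*5^1*7^1*13^1*37^1*7949^1  =  12846855840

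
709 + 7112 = 7821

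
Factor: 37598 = 2^1*11^1*1709^1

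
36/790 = 18/395 = 0.05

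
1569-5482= - 3913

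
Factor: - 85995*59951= - 3^3 * 5^1*7^2 * 13^1*59951^1 = - 5155486245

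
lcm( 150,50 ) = 150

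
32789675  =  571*57425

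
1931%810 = 311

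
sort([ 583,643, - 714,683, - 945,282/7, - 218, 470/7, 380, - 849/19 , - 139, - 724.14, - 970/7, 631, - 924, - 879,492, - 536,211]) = [-945,-924, - 879, - 724.14, - 714,-536, - 218 , - 139 ,- 970/7,- 849/19 , 282/7,470/7,  211,380, 492,583, 631,643, 683]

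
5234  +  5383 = 10617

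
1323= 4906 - 3583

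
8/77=8/77 = 0.10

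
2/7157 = 2/7157 = 0.00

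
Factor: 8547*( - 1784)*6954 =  - 2^4*3^2*7^1 *11^1*19^1*37^1*61^1*223^1 = - 106033534992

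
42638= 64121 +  - 21483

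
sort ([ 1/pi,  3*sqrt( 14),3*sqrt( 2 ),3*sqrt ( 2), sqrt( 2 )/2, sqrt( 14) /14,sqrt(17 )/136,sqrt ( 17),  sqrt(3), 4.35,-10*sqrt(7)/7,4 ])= [ - 10*sqrt(7 )/7,sqrt( 17) /136, sqrt( 14)/14, 1/pi,sqrt( 2 )/2,  sqrt( 3),4,sqrt(17 ), 3*sqrt( 2), 3 * sqrt( 2), 4.35, 3*sqrt( 14)] 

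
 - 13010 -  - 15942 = 2932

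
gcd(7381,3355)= 671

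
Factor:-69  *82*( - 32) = 2^6*3^1*23^1* 41^1 = 181056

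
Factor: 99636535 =5^1*103^1*193469^1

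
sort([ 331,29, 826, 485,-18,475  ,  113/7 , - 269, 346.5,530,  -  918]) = [  -  918, - 269, - 18, 113/7, 29, 331, 346.5, 475,485, 530, 826]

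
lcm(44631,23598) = 2053026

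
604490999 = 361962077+242528922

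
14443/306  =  47 + 61/306 = 47.20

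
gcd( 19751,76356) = 1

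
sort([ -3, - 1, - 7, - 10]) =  [ - 10,-7 , - 3, - 1] 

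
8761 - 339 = 8422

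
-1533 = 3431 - 4964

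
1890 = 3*630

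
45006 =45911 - 905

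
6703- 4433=2270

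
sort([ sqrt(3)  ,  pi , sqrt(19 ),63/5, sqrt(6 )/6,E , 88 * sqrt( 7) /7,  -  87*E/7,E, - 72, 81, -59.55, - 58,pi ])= [ - 72, - 59.55, -58 , - 87*E/7, sqrt (6) /6 , sqrt(3),E,E, pi,pi,sqrt( 19),63/5, 88* sqrt(7 ) /7,81] 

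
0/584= 0= 0.00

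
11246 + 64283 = 75529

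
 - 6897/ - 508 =13 + 293/508 = 13.58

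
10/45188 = 5/22594 = 0.00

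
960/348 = 2 + 22/29  =  2.76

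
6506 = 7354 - 848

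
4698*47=220806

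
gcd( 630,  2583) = 63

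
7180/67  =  7180/67 =107.16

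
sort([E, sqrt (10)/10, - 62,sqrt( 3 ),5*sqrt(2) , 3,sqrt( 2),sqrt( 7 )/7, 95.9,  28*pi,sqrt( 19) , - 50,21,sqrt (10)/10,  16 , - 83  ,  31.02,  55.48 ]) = [ - 83 , - 62, - 50, sqrt(10)/10,sqrt(10 ) /10, sqrt (7 ) /7, sqrt( 2),sqrt( 3), E,3,sqrt( 19 ), 5*sqrt( 2), 16,  21,31.02, 55.48 , 28*pi , 95.9]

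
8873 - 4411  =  4462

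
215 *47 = 10105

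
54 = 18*3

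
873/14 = 873/14 = 62.36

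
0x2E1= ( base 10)737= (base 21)1E2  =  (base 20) 1gh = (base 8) 1341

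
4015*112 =449680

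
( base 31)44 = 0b10000000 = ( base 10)128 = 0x80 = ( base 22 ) 5I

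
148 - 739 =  - 591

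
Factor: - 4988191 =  - 13^1 * 17^1*22571^1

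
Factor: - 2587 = - 13^1*199^1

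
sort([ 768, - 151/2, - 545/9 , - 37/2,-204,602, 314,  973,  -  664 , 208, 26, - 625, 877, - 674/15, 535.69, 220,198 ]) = [ - 664,-625, - 204, - 151/2, - 545/9 , - 674/15, - 37/2,26 , 198, 208,220,314 , 535.69,  602, 768, 877,973]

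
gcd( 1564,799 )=17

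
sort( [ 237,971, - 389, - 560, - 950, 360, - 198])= [ - 950,-560, - 389, - 198, 237, 360, 971 ]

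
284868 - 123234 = 161634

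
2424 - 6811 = -4387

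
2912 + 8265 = 11177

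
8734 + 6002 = 14736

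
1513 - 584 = 929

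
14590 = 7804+6786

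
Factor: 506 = 2^1*11^1*23^1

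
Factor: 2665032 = 2^3 * 3^1*111043^1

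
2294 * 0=0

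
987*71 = 70077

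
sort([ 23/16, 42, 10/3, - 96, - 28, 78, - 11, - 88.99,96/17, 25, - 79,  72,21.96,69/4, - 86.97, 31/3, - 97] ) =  [  -  97,-96,  -  88.99, - 86.97, - 79, - 28, - 11, 23/16, 10/3, 96/17, 31/3,69/4,21.96, 25, 42, 72, 78 ] 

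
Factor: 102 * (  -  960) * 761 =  - 2^7 * 3^2* 5^1 *17^1*761^1 = -74517120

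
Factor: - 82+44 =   -  38=- 2^1 * 19^1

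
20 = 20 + 0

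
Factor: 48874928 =2^4 * 37^1 * 82559^1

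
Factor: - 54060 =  - 2^2*3^1*5^1*17^1 *53^1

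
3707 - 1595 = 2112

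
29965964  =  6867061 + 23098903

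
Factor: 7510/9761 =2^1*5^1*43^ ( - 1)*227^(-1 )* 751^1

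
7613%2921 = 1771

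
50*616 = 30800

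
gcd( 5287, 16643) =17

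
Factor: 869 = 11^1*79^1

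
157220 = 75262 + 81958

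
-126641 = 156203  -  282844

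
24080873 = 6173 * 3901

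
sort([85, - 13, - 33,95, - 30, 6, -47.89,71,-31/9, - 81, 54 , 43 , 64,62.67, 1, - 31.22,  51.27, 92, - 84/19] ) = [ - 81, - 47.89, - 33, - 31.22, - 30, - 13, - 84/19, - 31/9, 1,6,43 , 51.27, 54, 62.67, 64,  71, 85, 92, 95] 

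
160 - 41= 119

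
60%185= 60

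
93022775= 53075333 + 39947442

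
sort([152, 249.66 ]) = [ 152, 249.66] 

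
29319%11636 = 6047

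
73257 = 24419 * 3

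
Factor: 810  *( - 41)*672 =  - 22317120 = - 2^6*3^5*5^1*7^1*41^1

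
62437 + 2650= 65087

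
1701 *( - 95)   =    -  161595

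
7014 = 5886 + 1128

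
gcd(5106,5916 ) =6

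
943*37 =34891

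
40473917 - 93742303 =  - 53268386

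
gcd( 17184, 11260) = 4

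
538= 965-427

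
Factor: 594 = 2^1*3^3*11^1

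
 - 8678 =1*( - 8678 ) 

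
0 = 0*903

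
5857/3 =1952 + 1/3= 1952.33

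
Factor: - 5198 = -2^1 *23^1*113^1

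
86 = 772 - 686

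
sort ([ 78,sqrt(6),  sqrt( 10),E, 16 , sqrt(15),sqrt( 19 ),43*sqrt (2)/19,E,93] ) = [sqrt ( 6 ),E, E, sqrt(10 ),43*sqrt( 2) /19, sqrt( 15 ),sqrt( 19), 16, 78,93] 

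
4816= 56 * 86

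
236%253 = 236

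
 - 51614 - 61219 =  - 112833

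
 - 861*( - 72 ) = 61992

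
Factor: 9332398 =2^1 * 577^1*8087^1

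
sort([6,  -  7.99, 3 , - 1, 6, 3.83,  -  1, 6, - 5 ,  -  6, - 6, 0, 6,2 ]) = [-7.99, - 6, - 6, - 5,-1, - 1, 0,2,3,3.83, 6,6,  6, 6] 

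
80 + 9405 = 9485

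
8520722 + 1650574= 10171296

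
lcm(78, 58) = 2262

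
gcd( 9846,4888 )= 2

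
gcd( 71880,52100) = 20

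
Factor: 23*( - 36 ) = -2^2 * 3^2*23^1 =- 828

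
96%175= 96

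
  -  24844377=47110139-71954516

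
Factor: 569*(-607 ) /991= - 569^1*607^1*991^ ( - 1) = - 345383/991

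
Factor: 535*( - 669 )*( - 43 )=15390345 = 3^1*5^1*43^1*107^1*223^1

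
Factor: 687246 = 2^1*3^1*7^1*16363^1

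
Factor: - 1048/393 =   -  2^3*3^(- 1 ) = - 8/3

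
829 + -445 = 384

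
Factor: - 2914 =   -  2^1*31^1*47^1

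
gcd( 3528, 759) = 3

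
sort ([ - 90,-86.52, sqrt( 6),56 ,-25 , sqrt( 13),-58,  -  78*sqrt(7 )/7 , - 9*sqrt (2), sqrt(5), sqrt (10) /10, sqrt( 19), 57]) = [ - 90,-86.52, - 58, - 78* sqrt( 7 )/7, - 25,-9*sqrt( 2 ) , sqrt(10) /10,sqrt( 5 ),sqrt(6 ) , sqrt( 13),sqrt(19 ), 56,57]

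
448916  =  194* 2314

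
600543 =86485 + 514058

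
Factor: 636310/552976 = 985/856=2^ ( - 3)*5^1*107^(- 1)*197^1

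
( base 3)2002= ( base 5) 211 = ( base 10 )56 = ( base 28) 20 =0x38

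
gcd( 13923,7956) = 1989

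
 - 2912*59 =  - 171808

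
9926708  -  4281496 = 5645212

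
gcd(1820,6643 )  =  91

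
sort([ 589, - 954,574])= [ - 954, 574, 589]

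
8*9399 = 75192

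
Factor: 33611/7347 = 3^(-1)*19^1*29^1*31^(-1)*61^1 * 79^( - 1) 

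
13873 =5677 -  - 8196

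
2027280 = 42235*48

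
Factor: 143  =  11^1*13^1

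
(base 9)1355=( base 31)11U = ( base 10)1022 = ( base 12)712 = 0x3fe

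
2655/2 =2655/2 = 1327.50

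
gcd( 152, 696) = 8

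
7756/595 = 1108/85 =13.04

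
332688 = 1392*239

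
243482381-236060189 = 7422192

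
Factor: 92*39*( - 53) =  - 2^2*3^1*13^1*23^1*53^1 = - 190164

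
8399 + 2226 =10625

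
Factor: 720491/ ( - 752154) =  - 2^(-1 )*3^( - 1)*13^( - 1)*9643^ ( - 1)*720491^1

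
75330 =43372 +31958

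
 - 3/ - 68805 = 1/22935  =  0.00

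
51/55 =51/55=0.93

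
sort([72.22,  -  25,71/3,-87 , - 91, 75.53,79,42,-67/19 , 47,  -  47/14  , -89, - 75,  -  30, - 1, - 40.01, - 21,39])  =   [ - 91, - 89, - 87, - 75 ,  -  40.01, -30, - 25, - 21, - 67/19, - 47/14, - 1  ,  71/3,39,42,47,72.22,75.53,79]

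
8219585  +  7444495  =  15664080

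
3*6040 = 18120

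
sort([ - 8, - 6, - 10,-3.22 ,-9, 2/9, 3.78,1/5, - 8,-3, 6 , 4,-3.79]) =[-10, - 9, - 8, -8, - 6, - 3.79, - 3.22 ,  -  3,  1/5, 2/9 , 3.78, 4, 6 ] 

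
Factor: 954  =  2^1 * 3^2 * 53^1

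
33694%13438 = 6818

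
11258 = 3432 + 7826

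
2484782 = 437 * 5686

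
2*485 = 970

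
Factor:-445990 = - 2^1*5^1*103^1*433^1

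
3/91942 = 3/91942 = 0.00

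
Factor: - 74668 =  - 2^2 * 11^1*1697^1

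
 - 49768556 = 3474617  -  53243173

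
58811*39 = 2293629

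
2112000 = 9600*220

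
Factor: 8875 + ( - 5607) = 3268 = 2^2*19^1 * 43^1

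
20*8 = 160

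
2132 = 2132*1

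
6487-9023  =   - 2536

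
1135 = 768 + 367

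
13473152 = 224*60148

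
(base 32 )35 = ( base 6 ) 245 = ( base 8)145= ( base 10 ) 101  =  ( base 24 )45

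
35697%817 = 566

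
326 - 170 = 156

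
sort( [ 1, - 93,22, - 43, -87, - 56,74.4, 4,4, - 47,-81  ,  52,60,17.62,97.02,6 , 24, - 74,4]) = [ - 93,  -  87,-81, - 74, - 56,-47, - 43 , 1,4, 4, 4 , 6 , 17.62,22,24, 52 , 60,74.4,97.02]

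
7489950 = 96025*78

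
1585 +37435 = 39020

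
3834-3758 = 76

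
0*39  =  0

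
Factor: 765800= 2^3* 5^2*7^1*547^1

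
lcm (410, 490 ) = 20090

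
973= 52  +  921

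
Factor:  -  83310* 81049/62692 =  - 3376096095/31346=-2^( - 1 ) * 3^1*5^1*7^ (  -  1) * 2239^(-1 ) * 2777^1*81049^1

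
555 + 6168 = 6723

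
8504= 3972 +4532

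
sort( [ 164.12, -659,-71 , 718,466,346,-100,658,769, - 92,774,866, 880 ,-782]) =[-782 ,-659, - 100, - 92, - 71,164.12,346, 466,  658,  718,769, 774 , 866,880 ] 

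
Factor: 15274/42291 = 2^1 * 3^ ( - 2)*7^1*37^( - 1)*127^( - 1)*1091^1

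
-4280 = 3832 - 8112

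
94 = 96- 2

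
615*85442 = 52546830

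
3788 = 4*947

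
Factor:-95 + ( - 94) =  - 3^3*7^1=- 189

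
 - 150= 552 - 702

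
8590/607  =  14+92/607 = 14.15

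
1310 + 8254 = 9564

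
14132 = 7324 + 6808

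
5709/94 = 60+69/94=60.73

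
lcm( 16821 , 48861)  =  1026081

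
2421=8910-6489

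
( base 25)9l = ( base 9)303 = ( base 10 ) 246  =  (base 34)78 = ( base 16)f6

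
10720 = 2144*5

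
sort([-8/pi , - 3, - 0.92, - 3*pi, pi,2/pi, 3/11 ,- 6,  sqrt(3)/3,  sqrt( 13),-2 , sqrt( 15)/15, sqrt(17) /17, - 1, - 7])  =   [-3  *  pi , - 7,-6,-3,-8/pi, - 2,-1,-0.92 , sqrt( 17)/17,  sqrt( 15) /15,3/11,sqrt( 3)/3,2/pi,pi , sqrt(13) ] 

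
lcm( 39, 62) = 2418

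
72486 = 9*8054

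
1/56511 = 1/56511 = 0.00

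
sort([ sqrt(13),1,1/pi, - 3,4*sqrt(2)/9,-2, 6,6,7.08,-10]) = [ - 10, - 3, - 2,  1/pi , 4*sqrt(2 )/9,1, sqrt(13 ),6,6,7.08]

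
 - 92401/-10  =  9240 + 1/10  =  9240.10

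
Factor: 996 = 2^2 * 3^1*83^1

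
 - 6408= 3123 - 9531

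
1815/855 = 2+7/57 =2.12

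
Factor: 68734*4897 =2^1*59^1*83^1*34367^1= 336590398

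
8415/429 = 255/13  =  19.62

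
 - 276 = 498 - 774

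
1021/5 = 1021/5 = 204.20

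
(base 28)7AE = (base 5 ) 141112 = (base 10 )5782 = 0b1011010010110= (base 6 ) 42434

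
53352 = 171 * 312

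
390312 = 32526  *12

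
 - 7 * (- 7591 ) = 53137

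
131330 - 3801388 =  - 3670058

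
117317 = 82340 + 34977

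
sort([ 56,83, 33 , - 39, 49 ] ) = [-39, 33,49,56,83 ] 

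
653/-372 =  - 2+ 91/372 = - 1.76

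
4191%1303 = 282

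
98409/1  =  98409= 98409.00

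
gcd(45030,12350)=190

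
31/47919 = 31/47919=   0.00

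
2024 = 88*23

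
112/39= 2+34/39= 2.87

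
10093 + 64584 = 74677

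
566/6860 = 283/3430= 0.08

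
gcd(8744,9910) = 2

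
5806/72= 80 + 23/36=80.64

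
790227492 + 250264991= 1040492483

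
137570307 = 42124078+95446229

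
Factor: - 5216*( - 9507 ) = 2^5*3^1*163^1*3169^1 = 49588512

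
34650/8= 4331 + 1/4 = 4331.25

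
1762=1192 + 570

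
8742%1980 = 822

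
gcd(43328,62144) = 64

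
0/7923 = 0 = 0.00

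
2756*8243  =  22717708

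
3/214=3/214=   0.01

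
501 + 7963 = 8464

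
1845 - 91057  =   - 89212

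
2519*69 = 173811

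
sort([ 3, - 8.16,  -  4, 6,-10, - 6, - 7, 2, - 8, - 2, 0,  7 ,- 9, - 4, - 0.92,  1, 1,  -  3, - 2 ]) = [ - 10, - 9, - 8.16, - 8, - 7,-6, - 4, - 4,- 3 , - 2,-2, -0.92, 0, 1, 1,2,  3,6,7]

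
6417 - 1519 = 4898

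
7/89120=7/89120 = 0.00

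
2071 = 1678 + 393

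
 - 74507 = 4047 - 78554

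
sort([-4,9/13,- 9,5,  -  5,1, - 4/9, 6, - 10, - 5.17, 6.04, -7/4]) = [ - 10,  -  9,  -  5.17, - 5, - 4, - 7/4,-4/9,9/13,1,  5, 6,6.04] 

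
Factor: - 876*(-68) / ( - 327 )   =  - 2^4 * 17^1 *73^1 * 109^(-1) = - 19856/109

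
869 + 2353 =3222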